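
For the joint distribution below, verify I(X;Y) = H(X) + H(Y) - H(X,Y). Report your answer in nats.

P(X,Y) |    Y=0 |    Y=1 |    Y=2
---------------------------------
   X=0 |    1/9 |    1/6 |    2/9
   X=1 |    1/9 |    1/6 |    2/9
I(X;Y) = 0.0000 nats

Mutual information has multiple equivalent forms:
- I(X;Y) = H(X) - H(X|Y)
- I(X;Y) = H(Y) - H(Y|X)
- I(X;Y) = H(X) + H(Y) - H(X,Y)

Computing all quantities:
H(X) = 0.6931, H(Y) = 1.0609, H(X,Y) = 1.7540
H(X|Y) = 0.6931, H(Y|X) = 1.0609

Verification:
H(X) - H(X|Y) = 0.6931 - 0.6931 = 0.0000
H(Y) - H(Y|X) = 1.0609 - 1.0609 = 0.0000
H(X) + H(Y) - H(X,Y) = 0.6931 + 1.0609 - 1.7540 = 0.0000

All forms give I(X;Y) = 0.0000 nats. ✓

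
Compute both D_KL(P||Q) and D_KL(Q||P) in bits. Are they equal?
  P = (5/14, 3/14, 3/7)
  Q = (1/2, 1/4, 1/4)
D_KL(P||Q) = 0.1122, D_KL(Q||P) = 0.1039

KL divergence is not symmetric: D_KL(P||Q) ≠ D_KL(Q||P) in general.

D_KL(P||Q) = 0.1122 bits
D_KL(Q||P) = 0.1039 bits

No, they are not equal!

This asymmetry is why KL divergence is not a true distance metric.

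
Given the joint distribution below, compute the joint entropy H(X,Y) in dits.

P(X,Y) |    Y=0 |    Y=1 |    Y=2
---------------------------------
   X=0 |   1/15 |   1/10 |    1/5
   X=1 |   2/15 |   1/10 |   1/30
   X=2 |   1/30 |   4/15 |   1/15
0.8648 dits

Joint entropy is H(X,Y) = -Σ_{x,y} p(x,y) log p(x,y).

Summing over all non-zero entries:
H(X,Y) = -[1/15·log_10(1/15) + 1/10·log_10(1/10) + 1/5·log_10(1/5) + 2/15·log_10(2/15) + 1/10·log_10(1/10) + 1/30·log_10(1/30) + 1/30·log_10(1/30) + 4/15·log_10(4/15) + 1/15·log_10(1/15)]
H(X,Y) = 0.8648 dits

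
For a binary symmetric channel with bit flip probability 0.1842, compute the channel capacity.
0.3108 bits

For a binary symmetric channel (BSC) with error probability p:
Capacity C = 1 - H(p) bits per symbol

where H(p) = -p log₂(p) - (1-p) log₂(1-p) is the binary entropy function.

H(0.1842) = 0.6892 bits
C = 1 - 0.6892 = 0.3108 bits per symbol

This means we can reliably transmit up to 0.3108 bits of information per channel use.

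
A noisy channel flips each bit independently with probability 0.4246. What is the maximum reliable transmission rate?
0.0165 bits

For a binary symmetric channel (BSC) with error probability p:
Capacity C = 1 - H(p) bits per symbol

where H(p) = -p log₂(p) - (1-p) log₂(1-p) is the binary entropy function.

H(0.4246) = 0.9835 bits
C = 1 - 0.9835 = 0.0165 bits per symbol

This means we can reliably transmit up to 0.0165 bits of information per channel use.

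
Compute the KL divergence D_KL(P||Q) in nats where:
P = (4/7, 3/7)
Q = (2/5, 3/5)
0.0596 nats

KL divergence: D_KL(P||Q) = Σ p(x) log(p(x)/q(x))

Computing term by term:
  x=0: 4/7 × log_e[(4/7)/(2/5)] = 4/7 × 0.3567 = 0.2038
  x=1: 3/7 × log_e[(3/7)/(3/5)] = 3/7 × -0.3365 = -0.1442

D_KL(P||Q) = 0.0596 nats

Note: KL divergence is always non-negative and equals 0 iff P = Q.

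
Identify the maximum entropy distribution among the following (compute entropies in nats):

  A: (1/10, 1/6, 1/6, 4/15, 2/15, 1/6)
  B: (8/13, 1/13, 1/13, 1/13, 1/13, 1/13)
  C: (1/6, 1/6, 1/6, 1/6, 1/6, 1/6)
C

For a discrete distribution over n outcomes, entropy is maximized by the uniform distribution.

Computing entropies:
H(A) = 1.7473 nats
H(B) = 1.2853 nats
H(C) = 1.7918 nats

The uniform distribution (where all probabilities equal 1/6) achieves the maximum entropy of log_e(6) = 1.7918 nats.

Distribution C has the highest entropy.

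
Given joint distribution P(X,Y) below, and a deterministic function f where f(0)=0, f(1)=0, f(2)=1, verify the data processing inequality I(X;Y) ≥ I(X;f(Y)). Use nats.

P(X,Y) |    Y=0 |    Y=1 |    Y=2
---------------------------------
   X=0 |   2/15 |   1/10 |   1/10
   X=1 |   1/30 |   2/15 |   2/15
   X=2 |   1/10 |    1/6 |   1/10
I(X;Y) = 0.0415, I(X;f(Y)) = 0.0120, inequality holds: 0.0415 ≥ 0.0120

Data Processing Inequality: For any Markov chain X → Y → Z, we have I(X;Y) ≥ I(X;Z).

Here Z = f(Y) is a deterministic function of Y, forming X → Y → Z.

Original I(X;Y) = 0.0415 nats

After applying f:
P(X,Z) where Z=f(Y):
- P(X,Z=0) = P(X,Y=0) + P(X,Y=1)
- P(X,Z=1) = P(X,Y=2)

I(X;Z) = I(X;f(Y)) = 0.0120 nats

Verification: 0.0415 ≥ 0.0120 ✓

Information cannot be created by processing; the function f can only lose information about X.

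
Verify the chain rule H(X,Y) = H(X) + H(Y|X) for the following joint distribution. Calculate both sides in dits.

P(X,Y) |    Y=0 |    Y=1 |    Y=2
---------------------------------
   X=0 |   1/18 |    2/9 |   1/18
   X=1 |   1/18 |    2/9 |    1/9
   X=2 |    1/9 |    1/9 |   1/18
H(X,Y) = 0.8873, H(X) = 0.4731, H(Y|X) = 0.4143 (all in dits)

Chain rule: H(X,Y) = H(X) + H(Y|X)

Left side — joint entropy directly:
H(X,Y) = -Σ p(x,y) log p(x,y) = 0.8873 dits

Right side — compute H(Y|X) from the conditional distributions:
P(X) = (1/3, 7/18, 5/18), so H(X) = 0.4731 dits
H(Y|X) = Σ_x P(X=x) · H(Y|X=x):
  P(Y|X=0) = (1/6, 2/3, 1/6), H(Y|X=0) = 0.3768, weight P(X=0) = 1/3
  P(Y|X=1) = (1/7, 4/7, 2/7), H(Y|X=1) = 0.4151, weight P(X=1) = 7/18
  P(Y|X=2) = (2/5, 2/5, 1/5), H(Y|X=2) = 0.4581, weight P(X=2) = 5/18
H(Y|X) = 0.4143 dits

H(X) + H(Y|X) = 0.4731 + 0.4143 = 0.8873 dits

Both sides equal 0.8873 dits. ✓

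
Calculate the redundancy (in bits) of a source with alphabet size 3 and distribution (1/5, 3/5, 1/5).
0.2140 bits

Redundancy measures how far a source is from maximum entropy:
R = H_max - H(X)

Maximum entropy for 3 symbols: H_max = log_2(3) = 1.5850 bits
Actual entropy: H(X) = 1.3710 bits
Redundancy: R = 1.5850 - 1.3710 = 0.2140 bits

This redundancy represents potential for compression: the source could be compressed by 0.2140 bits per symbol.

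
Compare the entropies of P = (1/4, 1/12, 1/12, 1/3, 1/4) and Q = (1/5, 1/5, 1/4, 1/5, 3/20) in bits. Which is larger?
Q

Computing entropies in bits:
H(P) = 2.1258
H(Q) = 2.3037

Distribution Q has higher entropy.

Intuition: The distribution closer to uniform (more spread out) has higher entropy.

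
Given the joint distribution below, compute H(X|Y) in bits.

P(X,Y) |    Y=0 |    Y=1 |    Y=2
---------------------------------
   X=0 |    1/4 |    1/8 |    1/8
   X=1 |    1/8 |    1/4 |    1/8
0.9387 bits

Using the chain rule: H(X|Y) = H(X,Y) - H(Y)

First, compute H(X,Y) = 2.5000 bits

Marginal P(Y) = (3/8, 3/8, 1/4)
H(Y) = 1.5613 bits

H(X|Y) = H(X,Y) - H(Y) = 2.5000 - 1.5613 = 0.9387 bits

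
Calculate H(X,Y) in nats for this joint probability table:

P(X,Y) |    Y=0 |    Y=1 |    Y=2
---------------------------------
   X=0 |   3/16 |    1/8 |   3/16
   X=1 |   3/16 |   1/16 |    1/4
1.7214 nats

Joint entropy is H(X,Y) = -Σ_{x,y} p(x,y) log p(x,y).

Summing over all non-zero entries:
H(X,Y) = -[3/16·log_e(3/16) + 1/8·log_e(1/8) + 3/16·log_e(3/16) + 3/16·log_e(3/16) + 1/16·log_e(1/16) + 1/4·log_e(1/4)]
H(X,Y) = 1.7214 nats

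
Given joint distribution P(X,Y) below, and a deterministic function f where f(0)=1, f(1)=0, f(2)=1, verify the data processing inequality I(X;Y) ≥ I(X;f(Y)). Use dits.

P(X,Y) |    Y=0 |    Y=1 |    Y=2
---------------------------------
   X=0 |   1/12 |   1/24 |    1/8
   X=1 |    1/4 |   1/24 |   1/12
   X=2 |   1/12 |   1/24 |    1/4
I(X;Y) = 0.0404, I(X;f(Y)) = 0.0011, inequality holds: 0.0404 ≥ 0.0011

Data Processing Inequality: For any Markov chain X → Y → Z, we have I(X;Y) ≥ I(X;Z).

Here Z = f(Y) is a deterministic function of Y, forming X → Y → Z.

Original I(X;Y) = 0.0404 dits

After applying f:
P(X,Z) where Z=f(Y):
- P(X,Z=0) = P(X,Y=1)
- P(X,Z=1) = P(X,Y=0) + P(X,Y=2)

I(X;Z) = I(X;f(Y)) = 0.0011 dits

Verification: 0.0404 ≥ 0.0011 ✓

Information cannot be created by processing; the function f can only lose information about X.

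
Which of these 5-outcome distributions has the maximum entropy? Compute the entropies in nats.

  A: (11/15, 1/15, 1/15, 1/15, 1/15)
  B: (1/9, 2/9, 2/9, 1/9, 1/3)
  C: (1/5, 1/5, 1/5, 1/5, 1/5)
C

For a discrete distribution over n outcomes, entropy is maximized by the uniform distribution.

Computing entropies:
H(A) = 0.9496 nats
H(B) = 1.5230 nats
H(C) = 1.6094 nats

The uniform distribution (where all probabilities equal 1/5) achieves the maximum entropy of log_e(5) = 1.6094 nats.

Distribution C has the highest entropy.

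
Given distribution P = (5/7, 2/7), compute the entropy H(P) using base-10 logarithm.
0.2598 dits

Shannon entropy is H(X) = -Σ p(x) log p(x).

For P = (5/7, 2/7):
H = -5/7 × log_10(5/7) -2/7 × log_10(2/7)
H = 0.2598 dits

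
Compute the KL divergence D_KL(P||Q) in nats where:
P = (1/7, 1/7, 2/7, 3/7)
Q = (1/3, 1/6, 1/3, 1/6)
0.2177 nats

KL divergence: D_KL(P||Q) = Σ p(x) log(p(x)/q(x))

Computing term by term:
  x=0: 1/7 × log_e[(1/7)/(1/3)] = 1/7 × -0.8473 = -0.1210
  x=1: 1/7 × log_e[(1/7)/(1/6)] = 1/7 × -0.1542 = -0.0220
  x=2: 2/7 × log_e[(2/7)/(1/3)] = 2/7 × -0.1542 = -0.0440
  x=3: 3/7 × log_e[(3/7)/(1/6)] = 3/7 × 0.9445 = 0.4048

D_KL(P||Q) = 0.2177 nats

Note: KL divergence is always non-negative and equals 0 iff P = Q.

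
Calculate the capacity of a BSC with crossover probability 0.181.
0.3177 bits

For a binary symmetric channel (BSC) with error probability p:
Capacity C = 1 - H(p) bits per symbol

where H(p) = -p log₂(p) - (1-p) log₂(1-p) is the binary entropy function.

H(0.181) = 0.6823 bits
C = 1 - 0.6823 = 0.3177 bits per symbol

This means we can reliably transmit up to 0.3177 bits of information per channel use.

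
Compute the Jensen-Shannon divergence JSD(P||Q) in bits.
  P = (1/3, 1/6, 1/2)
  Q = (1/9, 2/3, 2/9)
0.1973 bits

Jensen-Shannon divergence is:
JSD(P||Q) = 0.5 × D_KL(P||M) + 0.5 × D_KL(Q||M)
where M = 0.5 × (P + Q) is the mixture distribution.

M = 0.5 × (1/3, 1/6, 1/2) + 0.5 × (1/9, 2/3, 2/9) = (2/9, 5/12, 13/36)

D_KL(P||M) = 0.2094 bits
D_KL(Q||M) = 0.1853 bits

JSD(P||Q) = 0.5 × 0.2094 + 0.5 × 0.1853 = 0.1973 bits

Unlike KL divergence, JSD is symmetric and bounded: 0 ≤ JSD ≤ log(2).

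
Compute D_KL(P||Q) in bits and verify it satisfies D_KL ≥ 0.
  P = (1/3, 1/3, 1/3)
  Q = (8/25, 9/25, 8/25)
0.0023 bits

KL divergence satisfies the Gibbs inequality: D_KL(P||Q) ≥ 0 for all distributions P, Q.

D_KL(P||Q) = Σ p(x) log(p(x)/q(x))
Term by term:
  x=0: 1/3 × log_2[(1/3)/(8/25)] = 0.0196
  x=1: 1/3 × log_2[(1/3)/(9/25)] = -0.0370
  x=2: 1/3 × log_2[(1/3)/(8/25)] = 0.0196
D_KL(P||Q) = 0.0023 bits

D_KL(P||Q) = 0.0023 ≥ 0 ✓

This non-negativity is a fundamental property: relative entropy cannot be negative because it measures how different Q is from P.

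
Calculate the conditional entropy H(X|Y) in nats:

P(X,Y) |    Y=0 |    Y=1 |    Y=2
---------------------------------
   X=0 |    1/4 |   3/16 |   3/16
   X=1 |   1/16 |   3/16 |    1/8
0.6266 nats

Using the chain rule: H(X|Y) = H(X,Y) - H(Y)

First, compute H(X,Y) = 1.7214 nats

Marginal P(Y) = (5/16, 3/8, 5/16)
H(Y) = 1.0948 nats

H(X|Y) = H(X,Y) - H(Y) = 1.7214 - 1.0948 = 0.6266 nats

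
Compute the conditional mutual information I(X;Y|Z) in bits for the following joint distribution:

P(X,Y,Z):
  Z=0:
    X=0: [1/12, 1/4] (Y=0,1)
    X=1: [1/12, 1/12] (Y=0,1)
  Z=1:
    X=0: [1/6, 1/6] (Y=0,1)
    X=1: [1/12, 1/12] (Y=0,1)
0.0221 bits

Conditional mutual information: I(X;Y|Z) = H(X|Z) + H(Y|Z) - H(X,Y|Z)

H(Z) = 1.0000
H(X,Z) = 1.9183 → H(X|Z) = 0.9183
H(Y,Z) = 1.9591 → H(Y|Z) = 0.9591
H(X,Y,Z) = 2.8554 → H(X,Y|Z) = 1.8554

I(X;Y|Z) = 0.9183 + 0.9591 - 1.8554 = 0.0221 bits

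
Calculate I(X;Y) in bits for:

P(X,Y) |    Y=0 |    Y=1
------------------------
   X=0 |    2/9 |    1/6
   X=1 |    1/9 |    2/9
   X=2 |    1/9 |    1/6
0.0321 bits

Mutual information: I(X;Y) = H(X) + H(Y) - H(X,Y)

Marginals:
P(X) = (7/18, 1/3, 5/18), H(X) = 1.5715 bits
P(Y) = (4/9, 5/9), H(Y) = 0.9911 bits

Joint entropy: H(X,Y) = 2.5305 bits

I(X;Y) = 1.5715 + 0.9911 - 2.5305 = 0.0321 bits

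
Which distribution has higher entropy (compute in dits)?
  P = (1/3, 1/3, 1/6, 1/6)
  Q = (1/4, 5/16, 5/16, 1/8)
Q

Computing entropies in dits:
H(P) = 0.5775
H(Q) = 0.5791

Distribution Q has higher entropy.

Intuition: The distribution closer to uniform (more spread out) has higher entropy.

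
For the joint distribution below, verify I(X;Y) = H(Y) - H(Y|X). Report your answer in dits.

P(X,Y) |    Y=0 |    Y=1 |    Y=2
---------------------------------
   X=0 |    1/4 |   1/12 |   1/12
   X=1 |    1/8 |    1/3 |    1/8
I(X;Y) = 0.0399 dits

Mutual information has multiple equivalent forms:
- I(X;Y) = H(X) - H(X|Y)
- I(X;Y) = H(Y) - H(Y|X)
- I(X;Y) = H(X) + H(Y) - H(X,Y)

Computing all quantities:
H(X) = 0.2950, H(Y) = 0.4601, H(X,Y) = 0.7152
H(X|Y) = 0.2551, H(Y|X) = 0.4202

Verification:
H(X) - H(X|Y) = 0.2950 - 0.2551 = 0.0399
H(Y) - H(Y|X) = 0.4601 - 0.4202 = 0.0399
H(X) + H(Y) - H(X,Y) = 0.2950 + 0.4601 - 0.7152 = 0.0399

All forms give I(X;Y) = 0.0399 dits. ✓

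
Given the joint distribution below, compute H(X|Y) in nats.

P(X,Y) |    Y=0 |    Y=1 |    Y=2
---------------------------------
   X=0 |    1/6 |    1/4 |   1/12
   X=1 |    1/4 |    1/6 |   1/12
0.6764 nats

Using the chain rule: H(X|Y) = H(X,Y) - H(Y)

First, compute H(X,Y) = 1.7046 nats

Marginal P(Y) = (5/12, 5/12, 1/6)
H(Y) = 1.0282 nats

H(X|Y) = H(X,Y) - H(Y) = 1.7046 - 1.0282 = 0.6764 nats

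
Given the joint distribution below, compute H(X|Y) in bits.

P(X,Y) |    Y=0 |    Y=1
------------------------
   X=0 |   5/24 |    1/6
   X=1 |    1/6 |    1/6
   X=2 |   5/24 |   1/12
1.5543 bits

Using the chain rule: H(X|Y) = H(X,Y) - H(Y)

First, compute H(X,Y) = 2.5342 bits

Marginal P(Y) = (7/12, 5/12)
H(Y) = 0.9799 bits

H(X|Y) = H(X,Y) - H(Y) = 2.5342 - 0.9799 = 1.5543 bits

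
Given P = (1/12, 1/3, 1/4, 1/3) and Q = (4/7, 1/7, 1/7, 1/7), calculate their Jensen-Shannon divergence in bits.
0.2146 bits

Jensen-Shannon divergence is:
JSD(P||Q) = 0.5 × D_KL(P||M) + 0.5 × D_KL(Q||M)
where M = 0.5 × (P + Q) is the mixture distribution.

M = 0.5 × (1/12, 1/3, 1/4, 1/3) + 0.5 × (4/7, 1/7, 1/7, 1/7) = (0.327381, 5/21, 0.196429, 5/21)

D_KL(P||M) = 0.2461 bits
D_KL(Q||M) = 0.1830 bits

JSD(P||Q) = 0.5 × 0.2461 + 0.5 × 0.1830 = 0.2146 bits

Unlike KL divergence, JSD is symmetric and bounded: 0 ≤ JSD ≤ log(2).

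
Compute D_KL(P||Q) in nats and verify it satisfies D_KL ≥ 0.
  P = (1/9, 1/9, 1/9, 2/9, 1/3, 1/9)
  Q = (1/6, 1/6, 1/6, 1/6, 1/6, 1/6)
0.1148 nats

KL divergence satisfies the Gibbs inequality: D_KL(P||Q) ≥ 0 for all distributions P, Q.

D_KL(P||Q) = Σ p(x) log(p(x)/q(x))
Term by term:
  x=0: 1/9 × log_e[(1/9)/(1/6)] = -0.0451
  x=1: 1/9 × log_e[(1/9)/(1/6)] = -0.0451
  x=2: 1/9 × log_e[(1/9)/(1/6)] = -0.0451
  x=3: 2/9 × log_e[(2/9)/(1/6)] = 0.0639
  x=4: 1/3 × log_e[(1/3)/(1/6)] = 0.2310
  x=5: 1/9 × log_e[(1/9)/(1/6)] = -0.0451
D_KL(P||Q) = 0.1148 nats

D_KL(P||Q) = 0.1148 ≥ 0 ✓

This non-negativity is a fundamental property: relative entropy cannot be negative because it measures how different Q is from P.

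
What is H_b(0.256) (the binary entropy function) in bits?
0.8207 bits

The binary entropy function is:
H(p) = -p log(p) - (1-p) log(1-p)

H(0.256) = -0.256 × log_2(0.256) - 0.744 × log_2(0.744)
H(0.256) = 0.8207 bits

Note: Binary entropy is maximized at p=0.5 (H=1 bit) and minimized at p=0 or p=1 (H=0).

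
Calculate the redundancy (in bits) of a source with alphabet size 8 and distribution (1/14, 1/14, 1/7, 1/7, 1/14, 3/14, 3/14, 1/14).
0.1576 bits

Redundancy measures how far a source is from maximum entropy:
R = H_max - H(X)

Maximum entropy for 8 symbols: H_max = log_2(8) = 3.0000 bits
Actual entropy: H(X) = 2.8424 bits
Redundancy: R = 3.0000 - 2.8424 = 0.1576 bits

This redundancy represents potential for compression: the source could be compressed by 0.1576 bits per symbol.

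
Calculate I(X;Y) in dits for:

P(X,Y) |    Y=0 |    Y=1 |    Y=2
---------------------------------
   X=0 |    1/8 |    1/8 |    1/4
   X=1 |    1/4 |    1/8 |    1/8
0.0184 dits

Mutual information: I(X;Y) = H(X) + H(Y) - H(X,Y)

Marginals:
P(X) = (1/2, 1/2), H(X) = 0.3010 dits
P(Y) = (3/8, 1/4, 3/8), H(Y) = 0.4700 dits

Joint entropy: H(X,Y) = 0.7526 dits

I(X;Y) = 0.3010 + 0.4700 - 0.7526 = 0.0184 dits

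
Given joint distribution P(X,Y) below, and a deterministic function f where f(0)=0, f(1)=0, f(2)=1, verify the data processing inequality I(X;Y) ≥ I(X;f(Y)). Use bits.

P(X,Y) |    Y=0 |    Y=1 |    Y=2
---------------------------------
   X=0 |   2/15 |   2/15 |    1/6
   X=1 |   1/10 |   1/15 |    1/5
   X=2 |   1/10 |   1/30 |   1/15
I(X;Y) = 0.0397, I(X;f(Y)) = 0.0225, inequality holds: 0.0397 ≥ 0.0225

Data Processing Inequality: For any Markov chain X → Y → Z, we have I(X;Y) ≥ I(X;Z).

Here Z = f(Y) is a deterministic function of Y, forming X → Y → Z.

Original I(X;Y) = 0.0397 bits

After applying f:
P(X,Z) where Z=f(Y):
- P(X,Z=0) = P(X,Y=0) + P(X,Y=1)
- P(X,Z=1) = P(X,Y=2)

I(X;Z) = I(X;f(Y)) = 0.0225 bits

Verification: 0.0397 ≥ 0.0225 ✓

Information cannot be created by processing; the function f can only lose information about X.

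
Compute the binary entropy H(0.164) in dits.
0.1938 dits

The binary entropy function is:
H(p) = -p log(p) - (1-p) log(1-p)

H(0.164) = -0.164 × log_10(0.164) - 0.836 × log_10(0.836)
H(0.164) = 0.1938 dits

Note: Binary entropy is maximized at p=0.5 (H=1 bit) and minimized at p=0 or p=1 (H=0).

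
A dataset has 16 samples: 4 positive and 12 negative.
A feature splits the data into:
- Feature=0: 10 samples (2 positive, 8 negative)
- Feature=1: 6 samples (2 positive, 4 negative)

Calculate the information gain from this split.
0.0157 bits

Information Gain = H(Y) - H(Y|Feature)

Before split:
P(positive) = 4/16 = 0.2500
H(Y) = 0.8113 bits

After split:
Feature=0: H = 0.7219 bits (weight = 10/16)
Feature=1: H = 0.9183 bits (weight = 6/16)
H(Y|Feature) = (10/16)×0.7219 + (6/16)×0.9183 = 0.7956 bits

Information Gain = 0.8113 - 0.7956 = 0.0157 bits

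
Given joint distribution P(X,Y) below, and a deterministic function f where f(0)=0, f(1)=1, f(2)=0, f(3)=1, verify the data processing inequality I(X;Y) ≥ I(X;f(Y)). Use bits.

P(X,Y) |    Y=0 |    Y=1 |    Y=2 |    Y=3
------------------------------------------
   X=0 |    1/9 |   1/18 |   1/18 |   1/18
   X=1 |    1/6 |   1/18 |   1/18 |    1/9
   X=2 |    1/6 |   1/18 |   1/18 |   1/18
I(X;Y) = 0.0160, I(X;f(Y)) = 0.0051, inequality holds: 0.0160 ≥ 0.0051

Data Processing Inequality: For any Markov chain X → Y → Z, we have I(X;Y) ≥ I(X;Z).

Here Z = f(Y) is a deterministic function of Y, forming X → Y → Z.

Original I(X;Y) = 0.0160 bits

After applying f:
P(X,Z) where Z=f(Y):
- P(X,Z=0) = P(X,Y=0) + P(X,Y=2)
- P(X,Z=1) = P(X,Y=1) + P(X,Y=3)

I(X;Z) = I(X;f(Y)) = 0.0051 bits

Verification: 0.0160 ≥ 0.0051 ✓

Information cannot be created by processing; the function f can only lose information about X.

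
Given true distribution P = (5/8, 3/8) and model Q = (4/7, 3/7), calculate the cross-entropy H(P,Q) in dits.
0.2899 dits

Cross-entropy: H(P,Q) = -Σ p(x) log q(x)

Alternatively: H(P,Q) = H(P) + D_KL(P||Q)
H(P) = 0.2873 dits
D_KL(P||Q) = 0.0026 dits

H(P,Q) = 0.2873 + 0.0026 = 0.2899 dits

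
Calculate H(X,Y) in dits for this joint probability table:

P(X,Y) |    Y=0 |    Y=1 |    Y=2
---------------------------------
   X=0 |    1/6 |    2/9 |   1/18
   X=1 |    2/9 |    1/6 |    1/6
0.7491 dits

Joint entropy is H(X,Y) = -Σ_{x,y} p(x,y) log p(x,y).

Summing over all non-zero entries:
H(X,Y) = -[1/6·log_10(1/6) + 2/9·log_10(2/9) + 1/18·log_10(1/18) + 2/9·log_10(2/9) + 1/6·log_10(1/6) + 1/6·log_10(1/6)]
H(X,Y) = 0.7491 dits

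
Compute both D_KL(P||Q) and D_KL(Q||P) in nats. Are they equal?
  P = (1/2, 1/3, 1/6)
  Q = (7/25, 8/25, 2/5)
D_KL(P||Q) = 0.1576, D_KL(Q||P) = 0.1748

KL divergence is not symmetric: D_KL(P||Q) ≠ D_KL(Q||P) in general.

D_KL(P||Q) = 0.1576 nats
D_KL(Q||P) = 0.1748 nats

No, they are not equal!

This asymmetry is why KL divergence is not a true distance metric.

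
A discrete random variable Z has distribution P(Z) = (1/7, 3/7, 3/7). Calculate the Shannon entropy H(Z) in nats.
1.0042 nats

Shannon entropy is H(X) = -Σ p(x) log p(x).

For P = (1/7, 3/7, 3/7):
H = -1/7 × log_e(1/7) -3/7 × log_e(3/7) -3/7 × log_e(3/7)
H = 1.0042 nats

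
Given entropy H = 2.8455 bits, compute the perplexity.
7.1875

Perplexity is 2^H (or exp(H) for natural log).

H = 2.8455 bits
Perplexity = 2^2.8455 = 7.1875

Interpretation: The model's uncertainty is equivalent to choosing uniformly among 7.2 options.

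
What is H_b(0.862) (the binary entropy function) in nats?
0.4013 nats

The binary entropy function is:
H(p) = -p log(p) - (1-p) log(1-p)

H(0.862) = -0.862 × log_e(0.862) - 0.138 × log_e(0.138)
H(0.862) = 0.4013 nats

Note: Binary entropy is maximized at p=0.5 (H=1 bit) and minimized at p=0 or p=1 (H=0).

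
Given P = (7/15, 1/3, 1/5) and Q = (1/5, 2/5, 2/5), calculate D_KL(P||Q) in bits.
0.2828 bits

KL divergence: D_KL(P||Q) = Σ p(x) log(p(x)/q(x))

Computing term by term:
  x=0: 7/15 × log_2[(7/15)/(1/5)] = 7/15 × 1.2224 = 0.5704
  x=1: 1/3 × log_2[(1/3)/(2/5)] = 1/3 × -0.2630 = -0.0877
  x=2: 1/5 × log_2[(1/5)/(2/5)] = 1/5 × -1.0000 = -0.2000

D_KL(P||Q) = 0.2828 bits

Note: KL divergence is always non-negative and equals 0 iff P = Q.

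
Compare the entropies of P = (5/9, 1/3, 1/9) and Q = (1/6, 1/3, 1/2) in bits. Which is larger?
Q

Computing entropies in bits:
H(P) = 1.3516
H(Q) = 1.4591

Distribution Q has higher entropy.

Intuition: The distribution closer to uniform (more spread out) has higher entropy.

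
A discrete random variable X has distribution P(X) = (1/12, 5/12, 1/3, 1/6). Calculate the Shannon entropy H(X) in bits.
1.7842 bits

Shannon entropy is H(X) = -Σ p(x) log p(x).

For P = (1/12, 5/12, 1/3, 1/6):
H = -1/12 × log_2(1/12) -5/12 × log_2(5/12) -1/3 × log_2(1/3) -1/6 × log_2(1/6)
H = 1.7842 bits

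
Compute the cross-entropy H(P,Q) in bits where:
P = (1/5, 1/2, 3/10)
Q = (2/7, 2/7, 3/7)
1.6319 bits

Cross-entropy: H(P,Q) = -Σ p(x) log q(x)

Alternatively: H(P,Q) = H(P) + D_KL(P||Q)
H(P) = 1.4855 bits
D_KL(P||Q) = 0.1464 bits

H(P,Q) = 1.4855 + 0.1464 = 1.6319 bits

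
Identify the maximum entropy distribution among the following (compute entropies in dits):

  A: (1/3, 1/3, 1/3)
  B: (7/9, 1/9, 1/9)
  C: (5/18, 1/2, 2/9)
A

For a discrete distribution over n outcomes, entropy is maximized by the uniform distribution.

Computing entropies:
H(A) = 0.4771 dits
H(B) = 0.2969 dits
H(C) = 0.4502 dits

The uniform distribution (where all probabilities equal 1/3) achieves the maximum entropy of log_10(3) = 0.4771 dits.

Distribution A has the highest entropy.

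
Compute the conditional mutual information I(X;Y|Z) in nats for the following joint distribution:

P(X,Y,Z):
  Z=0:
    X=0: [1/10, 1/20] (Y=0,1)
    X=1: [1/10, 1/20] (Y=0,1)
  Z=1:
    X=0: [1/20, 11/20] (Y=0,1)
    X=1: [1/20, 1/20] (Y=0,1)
0.0457 nats

Conditional mutual information: I(X;Y|Z) = H(X|Z) + H(Y|Z) - H(X,Y|Z)

H(Z) = 0.6109
H(X,Z) = 1.1059 → H(X|Z) = 0.4950
H(Y,Z) = 1.0889 → H(Y|Z) = 0.4780
H(X,Y,Z) = 1.5383 → H(X,Y|Z) = 0.9274

I(X;Y|Z) = 0.4950 + 0.4780 - 0.9274 = 0.0457 nats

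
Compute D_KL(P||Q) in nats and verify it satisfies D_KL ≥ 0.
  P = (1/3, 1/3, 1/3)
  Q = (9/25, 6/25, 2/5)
0.0231 nats

KL divergence satisfies the Gibbs inequality: D_KL(P||Q) ≥ 0 for all distributions P, Q.

D_KL(P||Q) = Σ p(x) log(p(x)/q(x))
Term by term:
  x=0: 1/3 × log_e[(1/3)/(9/25)] = -0.0257
  x=1: 1/3 × log_e[(1/3)/(6/25)] = 0.1095
  x=2: 1/3 × log_e[(1/3)/(2/5)] = -0.0608
D_KL(P||Q) = 0.0231 nats

D_KL(P||Q) = 0.0231 ≥ 0 ✓

This non-negativity is a fundamental property: relative entropy cannot be negative because it measures how different Q is from P.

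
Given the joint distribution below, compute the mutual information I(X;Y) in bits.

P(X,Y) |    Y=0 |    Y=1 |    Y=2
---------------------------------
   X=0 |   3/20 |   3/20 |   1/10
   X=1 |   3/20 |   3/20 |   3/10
0.0464 bits

Mutual information: I(X;Y) = H(X) + H(Y) - H(X,Y)

Marginals:
P(X) = (2/5, 3/5), H(X) = 0.9710 bits
P(Y) = (3/10, 3/10, 2/5), H(Y) = 1.5710 bits

Joint entropy: H(X,Y) = 2.4955 bits

I(X;Y) = 0.9710 + 1.5710 - 2.4955 = 0.0464 bits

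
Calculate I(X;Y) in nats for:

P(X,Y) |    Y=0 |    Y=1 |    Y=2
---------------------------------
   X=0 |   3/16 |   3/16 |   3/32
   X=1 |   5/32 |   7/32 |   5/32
0.0086 nats

Mutual information: I(X;Y) = H(X) + H(Y) - H(X,Y)

Marginals:
P(X) = (15/32, 17/32), H(X) = 0.6912 nats
P(Y) = (11/32, 13/32, 1/4), H(Y) = 1.0796 nats

Joint entropy: H(X,Y) = 1.7622 nats

I(X;Y) = 0.6912 + 1.0796 - 1.7622 = 0.0086 nats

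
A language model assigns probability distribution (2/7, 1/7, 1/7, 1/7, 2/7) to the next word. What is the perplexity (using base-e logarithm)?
4.7107

Perplexity is e^H (or exp(H) for natural log).

First, H = -Σ p log p = 1.5498 nats
Perplexity = e^1.5498 = 4.7107

Interpretation: The model's uncertainty is equivalent to choosing uniformly among 4.7 options.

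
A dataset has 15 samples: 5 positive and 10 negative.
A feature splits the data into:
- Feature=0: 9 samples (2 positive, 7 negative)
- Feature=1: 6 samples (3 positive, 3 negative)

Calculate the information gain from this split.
0.0598 bits

Information Gain = H(Y) - H(Y|Feature)

Before split:
P(positive) = 5/15 = 0.3333
H(Y) = 0.9183 bits

After split:
Feature=0: H = 0.7642 bits (weight = 9/15)
Feature=1: H = 1.0000 bits (weight = 6/15)
H(Y|Feature) = (9/15)×0.7642 + (6/15)×1.0000 = 0.8585 bits

Information Gain = 0.9183 - 0.8585 = 0.0598 bits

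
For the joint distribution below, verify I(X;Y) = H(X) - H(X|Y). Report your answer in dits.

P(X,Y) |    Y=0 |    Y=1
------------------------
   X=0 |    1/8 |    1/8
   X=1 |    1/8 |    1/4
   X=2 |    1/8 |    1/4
I(X;Y) = 0.0047 dits

Mutual information has multiple equivalent forms:
- I(X;Y) = H(X) - H(X|Y)
- I(X;Y) = H(Y) - H(Y|X)
- I(X;Y) = H(X) + H(Y) - H(X,Y)

Computing all quantities:
H(X) = 0.4700, H(Y) = 0.2873, H(X,Y) = 0.7526
H(X|Y) = 0.4653, H(Y|X) = 0.2826

Verification:
H(X) - H(X|Y) = 0.4700 - 0.4653 = 0.0047
H(Y) - H(Y|X) = 0.2873 - 0.2826 = 0.0047
H(X) + H(Y) - H(X,Y) = 0.4700 + 0.2873 - 0.7526 = 0.0047

All forms give I(X;Y) = 0.0047 dits. ✓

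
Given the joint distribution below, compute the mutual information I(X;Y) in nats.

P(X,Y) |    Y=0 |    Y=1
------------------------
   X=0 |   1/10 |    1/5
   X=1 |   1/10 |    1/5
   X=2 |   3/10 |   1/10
0.0863 nats

Mutual information: I(X;Y) = H(X) + H(Y) - H(X,Y)

Marginals:
P(X) = (3/10, 3/10, 2/5), H(X) = 1.0889 nats
P(Y) = (1/2, 1/2), H(Y) = 0.6931 nats

Joint entropy: H(X,Y) = 1.6957 nats

I(X;Y) = 1.0889 + 0.6931 - 1.6957 = 0.0863 nats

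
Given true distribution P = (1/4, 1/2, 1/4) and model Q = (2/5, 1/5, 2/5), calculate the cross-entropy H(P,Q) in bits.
1.8219 bits

Cross-entropy: H(P,Q) = -Σ p(x) log q(x)

Alternatively: H(P,Q) = H(P) + D_KL(P||Q)
H(P) = 1.5000 bits
D_KL(P||Q) = 0.3219 bits

H(P,Q) = 1.5000 + 0.3219 = 1.8219 bits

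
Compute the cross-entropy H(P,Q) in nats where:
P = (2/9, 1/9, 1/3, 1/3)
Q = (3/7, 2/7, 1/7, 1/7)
1.6248 nats

Cross-entropy: H(P,Q) = -Σ p(x) log q(x)

Alternatively: H(P,Q) = H(P) + D_KL(P||Q)
H(P) = 1.3108 nats
D_KL(P||Q) = 0.3140 nats

H(P,Q) = 1.3108 + 0.3140 = 1.6248 nats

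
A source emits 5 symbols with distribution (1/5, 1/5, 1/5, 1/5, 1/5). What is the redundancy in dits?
0.0000 dits

Redundancy measures how far a source is from maximum entropy:
R = H_max - H(X)

Maximum entropy for 5 symbols: H_max = log_10(5) = 0.6990 dits
Actual entropy: H(X) = 0.6990 dits
Redundancy: R = 0.6990 - 0.6990 = 0.0000 dits

This redundancy represents potential for compression: the source could be compressed by 0.0000 dits per symbol.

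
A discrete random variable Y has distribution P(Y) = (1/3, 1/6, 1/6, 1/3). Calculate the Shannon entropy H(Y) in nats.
1.3297 nats

Shannon entropy is H(X) = -Σ p(x) log p(x).

For P = (1/3, 1/6, 1/6, 1/3):
H = -1/3 × log_e(1/3) -1/6 × log_e(1/6) -1/6 × log_e(1/6) -1/3 × log_e(1/3)
H = 1.3297 nats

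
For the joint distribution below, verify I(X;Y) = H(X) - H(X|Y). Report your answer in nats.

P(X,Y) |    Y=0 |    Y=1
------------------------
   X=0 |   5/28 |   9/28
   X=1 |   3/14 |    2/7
I(X;Y) = 0.0027 nats

Mutual information has multiple equivalent forms:
- I(X;Y) = H(X) - H(X|Y)
- I(X;Y) = H(Y) - H(Y|X)
- I(X;Y) = H(X) + H(Y) - H(X,Y)

Computing all quantities:
H(X) = 0.6931, H(Y) = 0.6700, H(X,Y) = 1.3605
H(X|Y) = 0.6905, H(Y|X) = 0.6673

Verification:
H(X) - H(X|Y) = 0.6931 - 0.6905 = 0.0027
H(Y) - H(Y|X) = 0.6700 - 0.6673 = 0.0027
H(X) + H(Y) - H(X,Y) = 0.6931 + 0.6700 - 1.3605 = 0.0027

All forms give I(X;Y) = 0.0027 nats. ✓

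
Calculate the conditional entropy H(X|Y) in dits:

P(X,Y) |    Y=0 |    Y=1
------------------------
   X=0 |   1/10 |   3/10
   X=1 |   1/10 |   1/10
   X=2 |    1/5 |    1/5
0.4442 dits

Using the chain rule: H(X|Y) = H(X,Y) - H(Y)

First, compute H(X,Y) = 0.7365 dits

Marginal P(Y) = (2/5, 3/5)
H(Y) = 0.2923 dits

H(X|Y) = H(X,Y) - H(Y) = 0.7365 - 0.2923 = 0.4442 dits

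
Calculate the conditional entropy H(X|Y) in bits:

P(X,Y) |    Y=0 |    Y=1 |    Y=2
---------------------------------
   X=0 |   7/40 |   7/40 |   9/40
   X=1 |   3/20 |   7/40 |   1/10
0.9630 bits

Using the chain rule: H(X|Y) = H(X,Y) - H(Y)

First, compute H(X,Y) = 2.5471 bits

Marginal P(Y) = (13/40, 7/20, 13/40)
H(Y) = 1.5841 bits

H(X|Y) = H(X,Y) - H(Y) = 2.5471 - 1.5841 = 0.9630 bits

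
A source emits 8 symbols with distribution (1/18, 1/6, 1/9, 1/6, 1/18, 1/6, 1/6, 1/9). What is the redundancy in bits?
0.1089 bits

Redundancy measures how far a source is from maximum entropy:
R = H_max - H(X)

Maximum entropy for 8 symbols: H_max = log_2(8) = 3.0000 bits
Actual entropy: H(X) = 2.8911 bits
Redundancy: R = 3.0000 - 2.8911 = 0.1089 bits

This redundancy represents potential for compression: the source could be compressed by 0.1089 bits per symbol.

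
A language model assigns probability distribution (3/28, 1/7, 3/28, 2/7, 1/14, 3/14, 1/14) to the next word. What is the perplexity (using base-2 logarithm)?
6.1820

Perplexity is 2^H (or exp(H) for natural log).

First, H = -Σ p log p = 2.6281 bits
Perplexity = 2^2.6281 = 6.1820

Interpretation: The model's uncertainty is equivalent to choosing uniformly among 6.2 options.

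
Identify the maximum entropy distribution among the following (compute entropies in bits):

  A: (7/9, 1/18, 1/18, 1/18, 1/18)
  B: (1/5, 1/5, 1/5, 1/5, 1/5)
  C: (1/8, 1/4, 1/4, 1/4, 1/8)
B

For a discrete distribution over n outcomes, entropy is maximized by the uniform distribution.

Computing entropies:
H(A) = 1.2086 bits
H(B) = 2.3219 bits
H(C) = 2.2500 bits

The uniform distribution (where all probabilities equal 1/5) achieves the maximum entropy of log_2(5) = 2.3219 bits.

Distribution B has the highest entropy.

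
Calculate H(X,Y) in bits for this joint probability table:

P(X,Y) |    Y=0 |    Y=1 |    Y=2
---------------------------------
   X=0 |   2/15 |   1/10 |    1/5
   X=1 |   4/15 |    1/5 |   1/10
2.4892 bits

Joint entropy is H(X,Y) = -Σ_{x,y} p(x,y) log p(x,y).

Summing over all non-zero entries:
H(X,Y) = -[2/15·log_2(2/15) + 1/10·log_2(1/10) + 1/5·log_2(1/5) + 4/15·log_2(4/15) + 1/5·log_2(1/5) + 1/10·log_2(1/10)]
H(X,Y) = 2.4892 bits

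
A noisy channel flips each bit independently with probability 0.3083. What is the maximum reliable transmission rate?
0.1088 bits

For a binary symmetric channel (BSC) with error probability p:
Capacity C = 1 - H(p) bits per symbol

where H(p) = -p log₂(p) - (1-p) log₂(1-p) is the binary entropy function.

H(0.3083) = 0.8912 bits
C = 1 - 0.8912 = 0.1088 bits per symbol

This means we can reliably transmit up to 0.1088 bits of information per channel use.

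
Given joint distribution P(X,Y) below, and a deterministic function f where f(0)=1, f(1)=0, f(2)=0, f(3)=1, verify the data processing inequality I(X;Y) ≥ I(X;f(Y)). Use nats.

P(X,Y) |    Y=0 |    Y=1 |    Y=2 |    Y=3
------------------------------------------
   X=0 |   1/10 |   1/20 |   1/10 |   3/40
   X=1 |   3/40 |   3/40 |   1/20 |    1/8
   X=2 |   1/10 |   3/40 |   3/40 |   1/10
I(X;Y) = 0.0198, I(X;f(Y)) = 0.0020, inequality holds: 0.0198 ≥ 0.0020

Data Processing Inequality: For any Markov chain X → Y → Z, we have I(X;Y) ≥ I(X;Z).

Here Z = f(Y) is a deterministic function of Y, forming X → Y → Z.

Original I(X;Y) = 0.0198 nats

After applying f:
P(X,Z) where Z=f(Y):
- P(X,Z=0) = P(X,Y=1) + P(X,Y=2)
- P(X,Z=1) = P(X,Y=0) + P(X,Y=3)

I(X;Z) = I(X;f(Y)) = 0.0020 nats

Verification: 0.0198 ≥ 0.0020 ✓

Information cannot be created by processing; the function f can only lose information about X.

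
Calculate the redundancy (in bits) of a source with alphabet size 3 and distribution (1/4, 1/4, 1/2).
0.0850 bits

Redundancy measures how far a source is from maximum entropy:
R = H_max - H(X)

Maximum entropy for 3 symbols: H_max = log_2(3) = 1.5850 bits
Actual entropy: H(X) = 1.5000 bits
Redundancy: R = 1.5850 - 1.5000 = 0.0850 bits

This redundancy represents potential for compression: the source could be compressed by 0.0850 bits per symbol.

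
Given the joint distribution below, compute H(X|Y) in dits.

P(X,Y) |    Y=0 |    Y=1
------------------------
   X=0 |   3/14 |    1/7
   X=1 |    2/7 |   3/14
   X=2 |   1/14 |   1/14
0.4300 dits

Using the chain rule: H(X|Y) = H(X,Y) - H(Y)

First, compute H(X,Y) = 0.7266 dits

Marginal P(Y) = (4/7, 3/7)
H(Y) = 0.2966 dits

H(X|Y) = H(X,Y) - H(Y) = 0.7266 - 0.2966 = 0.4300 dits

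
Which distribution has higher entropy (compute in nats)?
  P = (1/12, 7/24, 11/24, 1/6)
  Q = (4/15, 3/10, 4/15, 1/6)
Q

Computing entropies in nats:
H(P) = 1.2227
H(Q) = 1.3648

Distribution Q has higher entropy.

Intuition: The distribution closer to uniform (more spread out) has higher entropy.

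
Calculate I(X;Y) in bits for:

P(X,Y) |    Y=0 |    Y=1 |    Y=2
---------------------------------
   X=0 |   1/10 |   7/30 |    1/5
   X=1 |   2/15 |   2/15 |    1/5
0.0202 bits

Mutual information: I(X;Y) = H(X) + H(Y) - H(X,Y)

Marginals:
P(X) = (8/15, 7/15), H(X) = 0.9968 bits
P(Y) = (7/30, 11/30, 2/5), H(Y) = 1.5494 bits

Joint entropy: H(X,Y) = 2.5260 bits

I(X;Y) = 0.9968 + 1.5494 - 2.5260 = 0.0202 bits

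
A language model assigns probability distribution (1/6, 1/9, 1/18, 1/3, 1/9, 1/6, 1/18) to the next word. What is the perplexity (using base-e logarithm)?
5.8878

Perplexity is e^H (or exp(H) for natural log).

First, H = -Σ p log p = 1.7729 nats
Perplexity = e^1.7729 = 5.8878

Interpretation: The model's uncertainty is equivalent to choosing uniformly among 5.9 options.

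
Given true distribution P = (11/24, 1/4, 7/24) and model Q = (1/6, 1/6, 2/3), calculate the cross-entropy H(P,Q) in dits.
0.6026 dits

Cross-entropy: H(P,Q) = -Σ p(x) log q(x)

Alternatively: H(P,Q) = H(P) + D_KL(P||Q)
H(P) = 0.4619 dits
D_KL(P||Q) = 0.1407 dits

H(P,Q) = 0.4619 + 0.1407 = 0.6026 dits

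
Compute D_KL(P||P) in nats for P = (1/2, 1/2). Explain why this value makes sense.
0.0000 nats

KL divergence satisfies the Gibbs inequality: D_KL(P||Q) ≥ 0 for all distributions P, Q.

D_KL(P||Q) = Σ p(x) log(p(x)/q(x))
Each term is p(x) × log_e(p(x)/p(x)) = p(x) × log_e(1) = 0, so the sum is 0.
D_KL(P||Q) = 0.0000 nats

When P = Q, the KL divergence is exactly 0, as there is no 'divergence' between identical distributions.

This non-negativity is a fundamental property: relative entropy cannot be negative because it measures how different Q is from P.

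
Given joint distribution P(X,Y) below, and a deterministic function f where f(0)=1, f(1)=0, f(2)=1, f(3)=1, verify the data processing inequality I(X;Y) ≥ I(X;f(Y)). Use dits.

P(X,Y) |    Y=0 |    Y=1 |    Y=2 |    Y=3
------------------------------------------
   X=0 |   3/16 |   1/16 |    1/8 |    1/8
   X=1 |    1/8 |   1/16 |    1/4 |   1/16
I(X;Y) = 0.0166, I(X;f(Y)) = 0.0000, inequality holds: 0.0166 ≥ 0.0000

Data Processing Inequality: For any Markov chain X → Y → Z, we have I(X;Y) ≥ I(X;Z).

Here Z = f(Y) is a deterministic function of Y, forming X → Y → Z.

Original I(X;Y) = 0.0166 dits

After applying f:
P(X,Z) where Z=f(Y):
- P(X,Z=0) = P(X,Y=1)
- P(X,Z=1) = P(X,Y=0) + P(X,Y=2) + P(X,Y=3)

I(X;Z) = I(X;f(Y)) = 0.0000 dits

Verification: 0.0166 ≥ 0.0000 ✓

Information cannot be created by processing; the function f can only lose information about X.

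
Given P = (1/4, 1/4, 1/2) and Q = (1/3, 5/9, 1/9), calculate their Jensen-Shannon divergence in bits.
0.1437 bits

Jensen-Shannon divergence is:
JSD(P||Q) = 0.5 × D_KL(P||M) + 0.5 × D_KL(Q||M)
where M = 0.5 × (P + Q) is the mixture distribution.

M = 0.5 × (1/4, 1/4, 1/2) + 0.5 × (1/3, 5/9, 1/9) = (7/24, 0.402778, 11/36)

D_KL(P||M) = 0.1276 bits
D_KL(Q||M) = 0.1598 bits

JSD(P||Q) = 0.5 × 0.1276 + 0.5 × 0.1598 = 0.1437 bits

Unlike KL divergence, JSD is symmetric and bounded: 0 ≤ JSD ≤ log(2).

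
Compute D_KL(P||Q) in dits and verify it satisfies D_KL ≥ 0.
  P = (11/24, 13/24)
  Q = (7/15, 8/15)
0.0001 dits

KL divergence satisfies the Gibbs inequality: D_KL(P||Q) ≥ 0 for all distributions P, Q.

D_KL(P||Q) = Σ p(x) log(p(x)/q(x))
Term by term:
  x=0: 11/24 × log_10[(11/24)/(7/15)] = -0.0036
  x=1: 13/24 × log_10[(13/24)/(8/15)] = 0.0036
D_KL(P||Q) = 0.0001 dits

D_KL(P||Q) = 0.0001 ≥ 0 ✓

This non-negativity is a fundamental property: relative entropy cannot be negative because it measures how different Q is from P.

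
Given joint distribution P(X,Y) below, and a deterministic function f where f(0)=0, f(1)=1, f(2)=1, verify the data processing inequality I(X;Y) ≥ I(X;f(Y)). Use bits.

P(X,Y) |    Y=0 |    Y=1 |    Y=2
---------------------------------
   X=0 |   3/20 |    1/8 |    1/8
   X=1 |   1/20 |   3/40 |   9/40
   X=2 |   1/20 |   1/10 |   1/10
I(X;Y) = 0.0768, I(X;f(Y)) = 0.0419, inequality holds: 0.0768 ≥ 0.0419

Data Processing Inequality: For any Markov chain X → Y → Z, we have I(X;Y) ≥ I(X;Z).

Here Z = f(Y) is a deterministic function of Y, forming X → Y → Z.

Original I(X;Y) = 0.0768 bits

After applying f:
P(X,Z) where Z=f(Y):
- P(X,Z=0) = P(X,Y=0)
- P(X,Z=1) = P(X,Y=1) + P(X,Y=2)

I(X;Z) = I(X;f(Y)) = 0.0419 bits

Verification: 0.0768 ≥ 0.0419 ✓

Information cannot be created by processing; the function f can only lose information about X.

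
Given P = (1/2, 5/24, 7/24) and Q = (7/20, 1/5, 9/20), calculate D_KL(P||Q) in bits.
0.0871 bits

KL divergence: D_KL(P||Q) = Σ p(x) log(p(x)/q(x))

Computing term by term:
  x=0: 1/2 × log_2[(1/2)/(7/20)] = 1/2 × 0.5146 = 0.2573
  x=1: 5/24 × log_2[(5/24)/(1/5)] = 5/24 × 0.0589 = 0.0123
  x=2: 7/24 × log_2[(7/24)/(9/20)] = 7/24 × -0.6256 = -0.1825

D_KL(P||Q) = 0.0871 bits

Note: KL divergence is always non-negative and equals 0 iff P = Q.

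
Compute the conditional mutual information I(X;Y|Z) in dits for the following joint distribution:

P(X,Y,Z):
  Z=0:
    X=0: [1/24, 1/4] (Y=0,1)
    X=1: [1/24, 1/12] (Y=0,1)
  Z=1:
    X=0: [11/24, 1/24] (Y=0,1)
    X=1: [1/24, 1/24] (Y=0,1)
0.0206 dits

Conditional mutual information: I(X;Y|Z) = H(X|Z) + H(Y|Z) - H(X,Y|Z)

H(Z) = 0.2950
H(X,Z) = 0.5094 → H(X|Z) = 0.2144
H(Y,Z) = 0.4894 → H(Y|Z) = 0.1944
H(X,Y,Z) = 0.6833 → H(X,Y|Z) = 0.3883

I(X;Y|Z) = 0.2144 + 0.1944 - 0.3883 = 0.0206 dits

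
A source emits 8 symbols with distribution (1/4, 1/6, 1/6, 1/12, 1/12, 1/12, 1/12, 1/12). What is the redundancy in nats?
0.1002 nats

Redundancy measures how far a source is from maximum entropy:
R = H_max - H(X)

Maximum entropy for 8 symbols: H_max = log_e(8) = 2.0794 nats
Actual entropy: H(X) = 1.9792 nats
Redundancy: R = 2.0794 - 1.9792 = 0.1002 nats

This redundancy represents potential for compression: the source could be compressed by 0.1002 nats per symbol.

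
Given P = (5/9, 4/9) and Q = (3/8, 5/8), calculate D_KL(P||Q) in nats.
0.0668 nats

KL divergence: D_KL(P||Q) = Σ p(x) log(p(x)/q(x))

Computing term by term:
  x=0: 5/9 × log_e[(5/9)/(3/8)] = 5/9 × 0.3930 = 0.2184
  x=1: 4/9 × log_e[(4/9)/(5/8)] = 4/9 × -0.3409 = -0.1515

D_KL(P||Q) = 0.0668 nats

Note: KL divergence is always non-negative and equals 0 iff P = Q.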